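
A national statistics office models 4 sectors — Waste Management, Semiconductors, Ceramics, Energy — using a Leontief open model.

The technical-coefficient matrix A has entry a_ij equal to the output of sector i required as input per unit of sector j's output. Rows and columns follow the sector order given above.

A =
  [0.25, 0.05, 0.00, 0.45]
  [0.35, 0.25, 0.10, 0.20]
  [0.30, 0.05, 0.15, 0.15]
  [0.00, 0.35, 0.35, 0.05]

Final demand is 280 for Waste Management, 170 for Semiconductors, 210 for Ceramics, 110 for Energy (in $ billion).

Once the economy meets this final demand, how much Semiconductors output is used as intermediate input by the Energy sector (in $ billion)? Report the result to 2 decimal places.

z_24 = 145.85

I − A =
  [   0.75    -0.05     0.00    -0.45]
  [  -0.35     0.75    -0.10    -0.20]
  [  -0.30    -0.05     0.85    -0.15]
  [   0.00    -0.35    -0.35     0.95]
Compute the cofactors C_ij = (−1)^(i+j)·(3×3 minor ij) of I−A; the adjugate is their transpose:
adj(I−A) = Cᵀ =
  [ 0.493250   0.179500   0.142125   0.293875]
  [ 0.313750   0.519000   0.178875   0.286125]
  [ 0.227750   0.136500   0.410125   0.201375]
  [ 0.199500   0.241500   0.217000   0.458000]
det(I−A) = Σ_j (I−A)_1j·C_1j = (0.75)(0.493250) + (-0.05)(0.313750) + (0.00)(0.227750) + (-0.45)(0.199500) = 0.264475
(I − A)⁻¹ = adj(I−A) / det(I−A) ≈
  [   1.8650     0.6787     0.5374     1.1112]
  [   1.1863     1.9624     0.6763     1.0819]
  [   0.8611     0.5161     1.5507     0.7614]
  [   0.7543     0.9131     0.8205     1.7317]
First solve x = (I − A)⁻¹ d = adj(I−A)·d / det(I−A); in particular x_4 = (0.199500·280 + 0.241500·170 + 0.217000·210 + 0.458000·110) / 0.264475 = 192.865 / 0.264475 ≈ 729.2372.
Intermediate flow from 2 to 4: z_24 = a_24 · x_4 = 0.20 × 192.865 / 0.264475 = 38.573 / 0.264475 ≈ 145.85.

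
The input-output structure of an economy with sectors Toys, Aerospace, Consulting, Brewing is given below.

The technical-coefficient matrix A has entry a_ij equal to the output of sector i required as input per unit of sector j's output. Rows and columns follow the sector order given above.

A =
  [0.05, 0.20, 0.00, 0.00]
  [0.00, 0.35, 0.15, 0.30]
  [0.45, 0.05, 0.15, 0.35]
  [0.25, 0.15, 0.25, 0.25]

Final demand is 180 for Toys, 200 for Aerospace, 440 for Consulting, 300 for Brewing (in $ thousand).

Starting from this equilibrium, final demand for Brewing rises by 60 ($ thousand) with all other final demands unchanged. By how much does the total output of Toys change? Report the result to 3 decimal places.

Δx_1 = 14.490

I − A =
  [   0.95    -0.20     0.00     0.00]
  [   0.00     0.65    -0.15    -0.30]
  [  -0.45    -0.05     0.85    -0.35]
  [  -0.25    -0.15    -0.25     0.75]
Compute the cofactors C_ij = (−1)^(i+j)·(3×3 minor ij) of I−A; the adjugate is their transpose:
adj(I−A) = Cᵀ =
  [ 0.302000   0.110000   0.037500   0.061500]
  [ 0.161250   0.522500   0.178125   0.292125]
  [ 0.259750   0.170500   0.405375   0.257375]
  [ 0.219500   0.198000   0.183250   0.504250]
det(I−A) = Σ_j (I−A)_1j·C_1j = (0.95)(0.302000) + (-0.20)(0.161250) + (0.00)(0.259750) + (0.00)(0.219500) = 0.25465
(I − A)⁻¹ = adj(I−A) / det(I−A) ≈
  [   1.1859     0.4320     0.1473     0.2415]
  [   0.6332     2.0518     0.6995     1.1472]
  [   1.0200     0.6695     1.5919     1.0107]
  [   0.8620     0.7775     0.7196     1.9802]
Δx = (I − A)⁻¹ Δd with Δd having +60 in the Brewing component and 0 elsewhere.
So Δx_1 = L_14 · (+60), where L_14 = adj(I−A)_14 / det(I−A) = 0.061500 / 0.25465.
Δx_1 = 0.061500 × (+60) / 0.25465 = 3.69 / 0.25465 ≈ 14.490.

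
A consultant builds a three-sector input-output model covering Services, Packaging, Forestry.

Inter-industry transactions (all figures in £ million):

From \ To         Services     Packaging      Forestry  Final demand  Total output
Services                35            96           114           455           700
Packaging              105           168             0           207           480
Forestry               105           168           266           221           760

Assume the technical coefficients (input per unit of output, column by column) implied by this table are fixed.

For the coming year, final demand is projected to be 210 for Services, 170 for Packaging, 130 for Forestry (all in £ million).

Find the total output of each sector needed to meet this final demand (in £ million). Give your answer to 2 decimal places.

Technical coefficients a_ij = z_ij / X_j:
  a_11 = 35/700 = 0.05, a_21 = 105/700 = 0.15, a_31 = 105/700 = 0.15
  a_12 = 96/480 = 0.20, a_22 = 168/480 = 0.35, a_32 = 168/480 = 0.35
  a_13 = 114/760 = 0.15, a_23 = 0/760 = 0.00, a_33 = 266/760 = 0.35
I − A =
  [   0.95    -0.20    -0.15]
  [  -0.15     0.65     0.00]
  [  -0.15    -0.35     0.65]
Cofactors of I−A, C_ij = (−1)^(i+j)·(minor ij) (rows/columns in the sector order above):
  C_11 = (0.65)(0.65) − (0.00)(-0.35) = 0.4225
  C_12 = −[(-0.15)(0.65) − (0.00)(-0.15)] = 0.0975
  C_13 = (-0.15)(-0.35) − (0.65)(-0.15) = 0.1500
  C_21 = −[(-0.20)(0.65) − (-0.15)(-0.35)] = 0.1825
  C_22 = (0.95)(0.65) − (-0.15)(-0.15) = 0.5950
  C_23 = −[(0.95)(-0.35) − (-0.20)(-0.15)] = 0.3625
  C_31 = (-0.20)(0.00) − (-0.15)(0.65) = 0.0975
  C_32 = −[(0.95)(0.00) − (-0.15)(-0.15)] = 0.0225
  C_33 = (0.95)(0.65) − (-0.20)(-0.15) = 0.5875
det(I−A) = Σ_j (I−A)_1j·C_1j = (0.95)(0.4225) + (-0.20)(0.0975) + (-0.15)(0.1500) = 0.359375
adj(I−A) = Cᵀ =
  [ 0.4225   0.1825   0.0975]
  [ 0.0975   0.5950   0.0225]
  [ 0.1500   0.3625   0.5875]
(I − A)⁻¹ = adj(I−A) / det(I−A) ≈
  [   1.1757     0.5078     0.2713]
  [   0.2713     1.6557     0.0626]
  [   0.4174     1.0087     1.6348]
x = (I − A)⁻¹ d = adj(I−A)·d / det(I−A), with det(I−A) = 0.359375:
  x_1 = (0.4225·210 + 0.1825·170 + 0.0975·130) / 0.359375 = 132.425 / 0.359375 ≈ 368.49
  x_2 = (0.0975·210 + 0.5950·170 + 0.0225·130) / 0.359375 = 124.55 / 0.359375 ≈ 346.57
  x_3 = (0.1500·210 + 0.3625·170 + 0.5875·130) / 0.359375 = 169.50 / 0.359375 ≈ 471.65

x_1 = 368.49, x_2 = 346.57, x_3 = 471.65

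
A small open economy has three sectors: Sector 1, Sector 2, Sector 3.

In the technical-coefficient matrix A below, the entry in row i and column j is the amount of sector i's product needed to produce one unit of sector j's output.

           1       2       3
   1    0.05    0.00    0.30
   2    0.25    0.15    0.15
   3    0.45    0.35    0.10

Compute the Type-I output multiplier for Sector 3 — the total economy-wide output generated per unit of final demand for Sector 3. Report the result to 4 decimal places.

I − A =
  [   0.95     0.00    -0.30]
  [  -0.25     0.85    -0.15]
  [  -0.45    -0.35     0.90]
Cofactors of I−A, C_ij = (−1)^(i+j)·(minor ij) (rows/columns in the sector order above):
  C_11 = (0.85)(0.90) − (-0.15)(-0.35) = 0.7125
  C_12 = −[(-0.25)(0.90) − (-0.15)(-0.45)] = 0.2925
  C_13 = (-0.25)(-0.35) − (0.85)(-0.45) = 0.4700
  C_21 = −[(0.00)(0.90) − (-0.30)(-0.35)] = 0.1050
  C_22 = (0.95)(0.90) − (-0.30)(-0.45) = 0.7200
  C_23 = −[(0.95)(-0.35) − (0.00)(-0.45)] = 0.3325
  C_31 = (0.00)(-0.15) − (-0.30)(0.85) = 0.2550
  C_32 = −[(0.95)(-0.15) − (-0.30)(-0.25)] = 0.2175
  C_33 = (0.95)(0.85) − (0.00)(-0.25) = 0.8075
det(I−A) = Σ_j (I−A)_1j·C_1j = (0.95)(0.7125) + (0.00)(0.2925) + (-0.30)(0.4700) = 0.535875
adj(I−A) = Cᵀ =
  [ 0.7125   0.1050   0.2550]
  [ 0.2925   0.7200   0.2175]
  [ 0.4700   0.3325   0.8075]
(I − A)⁻¹ = adj(I−A) / det(I−A) ≈
  [   1.32960     0.19594     0.47586]
  [   0.54584     1.34360     0.40588]
  [   0.87707     0.62048     1.50688]
The output multiplier for sector j is the column-j sum of the Leontief inverse (I − A)⁻¹ = adj(I−A) / det(I−A).
Column 3 of adj(I−A): (0.2550, 0.2175, 0.8075); det(I−A) = 0.535875.
m_3 = (0.2550 + 0.2175 + 0.8075) / 0.535875 = 1.28 / 0.535875 ≈ 2.3886.

m_3 = 2.3886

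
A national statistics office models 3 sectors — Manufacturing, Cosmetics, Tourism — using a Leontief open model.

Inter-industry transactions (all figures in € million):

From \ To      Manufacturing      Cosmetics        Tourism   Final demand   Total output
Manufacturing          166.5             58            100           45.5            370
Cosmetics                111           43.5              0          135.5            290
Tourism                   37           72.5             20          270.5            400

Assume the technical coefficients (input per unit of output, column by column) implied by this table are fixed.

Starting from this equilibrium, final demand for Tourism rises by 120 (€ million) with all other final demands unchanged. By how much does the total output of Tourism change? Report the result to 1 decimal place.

Technical coefficients a_ij = z_ij / X_j:
  a_11 = 166.5/370 = 0.45, a_21 = 111/370 = 0.30, a_31 = 37/370 = 0.10
  a_12 = 58/290 = 0.20, a_22 = 43.5/290 = 0.15, a_32 = 72.5/290 = 0.25
  a_13 = 100/400 = 0.25, a_23 = 0/400 = 0.00, a_33 = 20/400 = 0.05
I − A =
  [   0.55    -0.20    -0.25]
  [  -0.30     0.85     0.00]
  [  -0.10    -0.25     0.95]
Cofactors of I−A, C_ij = (−1)^(i+j)·(minor ij) (rows/columns in the sector order above):
  C_11 = (0.85)(0.95) − (0.00)(-0.25) = 0.8075
  C_12 = −[(-0.30)(0.95) − (0.00)(-0.10)] = 0.2850
  C_13 = (-0.30)(-0.25) − (0.85)(-0.10) = 0.1600
  C_21 = −[(-0.20)(0.95) − (-0.25)(-0.25)] = 0.2525
  C_22 = (0.55)(0.95) − (-0.25)(-0.10) = 0.4975
  C_23 = −[(0.55)(-0.25) − (-0.20)(-0.10)] = 0.1575
  C_31 = (-0.20)(0.00) − (-0.25)(0.85) = 0.2125
  C_32 = −[(0.55)(0.00) − (-0.25)(-0.30)] = 0.0750
  C_33 = (0.55)(0.85) − (-0.20)(-0.30) = 0.4075
det(I−A) = Σ_j (I−A)_1j·C_1j = (0.55)(0.8075) + (-0.20)(0.2850) + (-0.25)(0.1600) = 0.347125
adj(I−A) = Cᵀ =
  [ 0.8075   0.2525   0.2125]
  [ 0.2850   0.4975   0.0750]
  [ 0.1600   0.1575   0.4075]
(I − A)⁻¹ = adj(I−A) / det(I−A) ≈
  [   2.3263     0.7274     0.6122]
  [   0.8210     1.4332     0.2161]
  [   0.4609     0.4537     1.1739]
Δx = (I − A)⁻¹ Δd with Δd having +120 in the Tourism component and 0 elsewhere.
So Δx_3 = L_33 · (+120), where L_33 = adj(I−A)_33 / det(I−A) = 0.4075 / 0.347125.
Δx_3 = 0.4075 × (+120) / 0.347125 = 48.90 / 0.347125 ≈ 140.9.

Δx_3 = 140.9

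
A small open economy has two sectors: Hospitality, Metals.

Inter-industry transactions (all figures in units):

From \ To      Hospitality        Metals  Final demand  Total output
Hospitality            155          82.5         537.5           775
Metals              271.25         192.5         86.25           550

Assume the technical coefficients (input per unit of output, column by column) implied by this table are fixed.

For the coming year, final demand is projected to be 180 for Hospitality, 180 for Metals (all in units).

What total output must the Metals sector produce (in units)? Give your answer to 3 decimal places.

x_M = 442.781

Technical coefficients a_ij = z_ij / X_j:
  a_HH = 155/775 = 0.20, a_MH = 271.25/775 = 0.35
  a_HM = 82.5/550 = 0.15, a_MM = 192.5/550 = 0.35
I − A =
  [   0.80    -0.15]
  [  -0.35     0.65]
det(I−A) = (0.80)(0.65) − (-0.15)(-0.35) = 0.4675
adj(I−A) = [[0.65, 0.15], [0.35, 0.80]]
(I − A)⁻¹ = adj(I−A) / det(I−A) ≈
  [   1.3904     0.3209]
  [   0.7487     1.7112]
x = (I − A)⁻¹ d = adj(I−A)·d / det(I−A), with det(I−A) = 0.4675:
  x_H = (0.65·180 + 0.15·180) / 0.4675 = 144.00 / 0.4675 ≈ 308.021
  x_M = (0.35·180 + 0.80·180) / 0.4675 = 207.00 / 0.4675 ≈ 442.781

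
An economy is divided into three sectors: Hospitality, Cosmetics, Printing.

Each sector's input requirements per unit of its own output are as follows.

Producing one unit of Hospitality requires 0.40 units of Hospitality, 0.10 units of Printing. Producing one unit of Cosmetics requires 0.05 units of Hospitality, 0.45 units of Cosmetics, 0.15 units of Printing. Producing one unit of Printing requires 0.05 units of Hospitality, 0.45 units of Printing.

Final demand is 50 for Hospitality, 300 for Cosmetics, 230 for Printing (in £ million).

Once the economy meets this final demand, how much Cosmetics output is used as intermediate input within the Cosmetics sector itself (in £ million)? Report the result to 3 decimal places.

I − A =
  [   0.60    -0.05    -0.05]
  [   0.00     0.55     0.00]
  [  -0.10    -0.15     0.55]
Cofactors of I−A, C_ij = (−1)^(i+j)·(minor ij) (rows/columns in the sector order above):
  C_11 = (0.55)(0.55) − (0.00)(-0.15) = 0.3025
  C_12 = −[(0.00)(0.55) − (0.00)(-0.10)] = 0.0000
  C_13 = (0.00)(-0.15) − (0.55)(-0.10) = 0.0550
  C_21 = −[(-0.05)(0.55) − (-0.05)(-0.15)] = 0.0350
  C_22 = (0.60)(0.55) − (-0.05)(-0.10) = 0.3250
  C_23 = −[(0.60)(-0.15) − (-0.05)(-0.10)] = 0.0950
  C_31 = (-0.05)(0.00) − (-0.05)(0.55) = 0.0275
  C_32 = −[(0.60)(0.00) − (-0.05)(0.00)] = 0.0000
  C_33 = (0.60)(0.55) − (-0.05)(0.00) = 0.3300
det(I−A) = Σ_j (I−A)_1j·C_1j = (0.60)(0.3025) + (-0.05)(0.0000) + (-0.05)(0.0550) = 0.17875
adj(I−A) = Cᵀ =
  [ 0.3025   0.0350   0.0275]
  [ 0.0000   0.3250   0.0000]
  [ 0.0550   0.0950   0.3300]
(I − A)⁻¹ = adj(I−A) / det(I−A) ≈
  [   1.6923     0.1958     0.1538]
  [   0.0000     1.8182     0.0000]
  [   0.3077     0.5315     1.8462]
First solve x = (I − A)⁻¹ d = adj(I−A)·d / det(I−A); in particular x_C = (0.0000·50 + 0.3250·300 + 0.0000·230) / 0.17875 = 97.50 / 0.17875 ≈ 545.45455.
Intermediate flow from C to C: z_CC = a_CC · x_C = 0.45 × 97.50 / 0.17875 = 43.875 / 0.17875 ≈ 245.455.

z_CC = 245.455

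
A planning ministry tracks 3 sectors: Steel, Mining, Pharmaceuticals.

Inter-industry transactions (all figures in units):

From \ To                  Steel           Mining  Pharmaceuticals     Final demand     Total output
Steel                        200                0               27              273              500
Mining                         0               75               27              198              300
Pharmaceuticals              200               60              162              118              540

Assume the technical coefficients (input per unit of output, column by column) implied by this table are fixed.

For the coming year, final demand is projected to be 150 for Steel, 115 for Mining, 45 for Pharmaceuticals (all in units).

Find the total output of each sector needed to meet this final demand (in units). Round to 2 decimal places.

Technical coefficients a_ij = z_ij / X_j:
  a_11 = 200/500 = 0.40, a_21 = 0/500 = 0.00, a_31 = 200/500 = 0.40
  a_12 = 0/300 = 0.00, a_22 = 75/300 = 0.25, a_32 = 60/300 = 0.20
  a_13 = 27/540 = 0.05, a_23 = 27/540 = 0.05, a_33 = 162/540 = 0.30
I − A =
  [   0.60     0.00    -0.05]
  [   0.00     0.75    -0.05]
  [  -0.40    -0.20     0.70]
Cofactors of I−A, C_ij = (−1)^(i+j)·(minor ij) (rows/columns in the sector order above):
  C_11 = (0.75)(0.70) − (-0.05)(-0.20) = 0.5150
  C_12 = −[(0.00)(0.70) − (-0.05)(-0.40)] = 0.0200
  C_13 = (0.00)(-0.20) − (0.75)(-0.40) = 0.3000
  C_21 = −[(0.00)(0.70) − (-0.05)(-0.20)] = 0.0100
  C_22 = (0.60)(0.70) − (-0.05)(-0.40) = 0.4000
  C_23 = −[(0.60)(-0.20) − (0.00)(-0.40)] = 0.1200
  C_31 = (0.00)(-0.05) − (-0.05)(0.75) = 0.0375
  C_32 = −[(0.60)(-0.05) − (-0.05)(0.00)] = 0.0300
  C_33 = (0.60)(0.75) − (0.00)(0.00) = 0.4500
det(I−A) = Σ_j (I−A)_1j·C_1j = (0.60)(0.5150) + (0.00)(0.0200) + (-0.05)(0.3000) = 0.2940
adj(I−A) = Cᵀ =
  [ 0.5150   0.0100   0.0375]
  [ 0.0200   0.4000   0.0300]
  [ 0.3000   0.1200   0.4500]
(I − A)⁻¹ = adj(I−A) / det(I−A) ≈
  [   1.7517     0.0340     0.1276]
  [   0.0680     1.3605     0.1020]
  [   1.0204     0.4082     1.5306]
x = (I − A)⁻¹ d = adj(I−A)·d / det(I−A), with det(I−A) = 0.2940:
  x_1 = (0.5150·150 + 0.0100·115 + 0.0375·45) / 0.2940 = 80.0875 / 0.2940 ≈ 272.41
  x_2 = (0.0200·150 + 0.4000·115 + 0.0300·45) / 0.2940 = 50.35 / 0.2940 ≈ 171.26
  x_3 = (0.3000·150 + 0.1200·115 + 0.4500·45) / 0.2940 = 79.05 / 0.2940 ≈ 268.88

x_1 = 272.41, x_2 = 171.26, x_3 = 268.88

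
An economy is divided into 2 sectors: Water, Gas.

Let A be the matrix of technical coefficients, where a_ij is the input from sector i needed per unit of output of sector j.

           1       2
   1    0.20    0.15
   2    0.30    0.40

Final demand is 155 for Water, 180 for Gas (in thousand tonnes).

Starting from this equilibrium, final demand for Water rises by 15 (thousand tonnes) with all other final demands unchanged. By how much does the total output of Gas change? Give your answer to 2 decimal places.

Δx_2 = 10.34

I − A =
  [   0.80    -0.15]
  [  -0.30     0.60]
det(I−A) = (0.80)(0.60) − (-0.15)(-0.30) = 0.4350
adj(I−A) = [[0.60, 0.15], [0.30, 0.80]]
(I − A)⁻¹ = adj(I−A) / det(I−A) ≈
  [   1.3793     0.3448]
  [   0.6897     1.8391]
Δx = (I − A)⁻¹ Δd with Δd having +15 in the Water component and 0 elsewhere.
So Δx_2 = L_21 · (+15), where L_21 = adj(I−A)_21 / det(I−A) = 0.30 / 0.4350.
Δx_2 = 0.30 × (+15) / 0.4350 = 4.50 / 0.4350 ≈ 10.34.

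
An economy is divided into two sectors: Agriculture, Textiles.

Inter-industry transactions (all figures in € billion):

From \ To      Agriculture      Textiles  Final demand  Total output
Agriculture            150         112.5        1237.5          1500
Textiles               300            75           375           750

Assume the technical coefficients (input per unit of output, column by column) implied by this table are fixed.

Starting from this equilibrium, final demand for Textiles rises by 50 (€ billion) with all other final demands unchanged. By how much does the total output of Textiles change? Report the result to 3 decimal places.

Δx_T = 57.692

Technical coefficients a_ij = z_ij / X_j:
  a_AA = 150/1500 = 0.10, a_TA = 300/1500 = 0.20
  a_AT = 112.5/750 = 0.15, a_TT = 75/750 = 0.10
I − A =
  [   0.90    -0.15]
  [  -0.20     0.90]
det(I−A) = (0.90)(0.90) − (-0.15)(-0.20) = 0.7800
adj(I−A) = [[0.90, 0.15], [0.20, 0.90]]
(I − A)⁻¹ = adj(I−A) / det(I−A) ≈
  [   1.1538     0.1923]
  [   0.2564     1.1538]
Δx = (I − A)⁻¹ Δd with Δd having +50 in the Textiles component and 0 elsewhere.
So Δx_T = L_TT · (+50), where L_TT = adj(I−A)_TT / det(I−A) = 0.90 / 0.7800.
Δx_T = 0.90 × (+50) / 0.7800 = 45.00 / 0.7800 ≈ 57.692.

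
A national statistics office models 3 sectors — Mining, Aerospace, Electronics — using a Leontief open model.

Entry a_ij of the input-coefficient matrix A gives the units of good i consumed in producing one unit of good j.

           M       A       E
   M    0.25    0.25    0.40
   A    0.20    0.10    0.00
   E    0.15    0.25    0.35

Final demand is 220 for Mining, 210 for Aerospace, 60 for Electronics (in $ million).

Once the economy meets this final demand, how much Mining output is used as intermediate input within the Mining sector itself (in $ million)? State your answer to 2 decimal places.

z_MM = 154.57

I − A =
  [   0.75    -0.25    -0.40]
  [  -0.20     0.90     0.00]
  [  -0.15    -0.25     0.65]
Cofactors of I−A, C_ij = (−1)^(i+j)·(minor ij) (rows/columns in the sector order above):
  C_11 = (0.90)(0.65) − (0.00)(-0.25) = 0.5850
  C_12 = −[(-0.20)(0.65) − (0.00)(-0.15)] = 0.1300
  C_13 = (-0.20)(-0.25) − (0.90)(-0.15) = 0.1850
  C_21 = −[(-0.25)(0.65) − (-0.40)(-0.25)] = 0.2625
  C_22 = (0.75)(0.65) − (-0.40)(-0.15) = 0.4275
  C_23 = −[(0.75)(-0.25) − (-0.25)(-0.15)] = 0.2250
  C_31 = (-0.25)(0.00) − (-0.40)(0.90) = 0.3600
  C_32 = −[(0.75)(0.00) − (-0.40)(-0.20)] = 0.0800
  C_33 = (0.75)(0.90) − (-0.25)(-0.20) = 0.6250
det(I−A) = Σ_j (I−A)_1j·C_1j = (0.75)(0.5850) + (-0.25)(0.1300) + (-0.40)(0.1850) = 0.33225
adj(I−A) = Cᵀ =
  [ 0.5850   0.2625   0.3600]
  [ 0.1300   0.4275   0.0800]
  [ 0.1850   0.2250   0.6250]
(I − A)⁻¹ = adj(I−A) / det(I−A) ≈
  [   1.7607     0.7901     1.0835]
  [   0.3913     1.2867     0.2408]
  [   0.5568     0.6772     1.8811]
First solve x = (I − A)⁻¹ d = adj(I−A)·d / det(I−A); in particular x_M = (0.5850·220 + 0.2625·210 + 0.3600·60) / 0.33225 = 205.425 / 0.33225 ≈ 618.2844.
Intermediate flow from M to M: z_MM = a_MM · x_M = 0.25 × 205.425 / 0.33225 = 51.35625 / 0.33225 ≈ 154.57.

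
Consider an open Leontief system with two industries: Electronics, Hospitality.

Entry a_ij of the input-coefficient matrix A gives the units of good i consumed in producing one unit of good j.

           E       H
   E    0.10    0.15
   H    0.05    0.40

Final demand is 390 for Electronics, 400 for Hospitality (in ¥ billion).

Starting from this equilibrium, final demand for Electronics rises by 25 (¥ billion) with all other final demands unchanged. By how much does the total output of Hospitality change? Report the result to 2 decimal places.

I − A =
  [   0.90    -0.15]
  [  -0.05     0.60]
det(I−A) = (0.90)(0.60) − (-0.15)(-0.05) = 0.5325
adj(I−A) = [[0.60, 0.15], [0.05, 0.90]]
(I − A)⁻¹ = adj(I−A) / det(I−A) ≈
  [   1.1268     0.2817]
  [   0.0939     1.6901]
Δx = (I − A)⁻¹ Δd with Δd having +25 in the Electronics component and 0 elsewhere.
So Δx_H = L_HE · (+25), where L_HE = adj(I−A)_HE / det(I−A) = 0.05 / 0.5325.
Δx_H = 0.05 × (+25) / 0.5325 = 1.25 / 0.5325 ≈ 2.35.

Δx_H = 2.35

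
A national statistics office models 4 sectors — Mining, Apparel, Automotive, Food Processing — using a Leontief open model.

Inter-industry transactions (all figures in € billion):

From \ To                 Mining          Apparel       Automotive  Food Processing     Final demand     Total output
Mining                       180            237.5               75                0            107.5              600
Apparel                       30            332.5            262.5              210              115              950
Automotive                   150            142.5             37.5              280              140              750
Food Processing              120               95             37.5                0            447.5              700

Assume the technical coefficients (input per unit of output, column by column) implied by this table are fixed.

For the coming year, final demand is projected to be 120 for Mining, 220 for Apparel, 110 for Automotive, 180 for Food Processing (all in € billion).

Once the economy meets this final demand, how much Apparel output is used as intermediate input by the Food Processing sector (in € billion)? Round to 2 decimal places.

z_24 = 123.35

Technical coefficients a_ij = z_ij / X_j:
  a_11 = 180/600 = 0.30, a_21 = 30/600 = 0.05, a_31 = 150/600 = 0.25, a_41 = 120/600 = 0.20
  a_12 = 237.5/950 = 0.25, a_22 = 332.5/950 = 0.35, a_32 = 142.5/950 = 0.15, a_42 = 95/950 = 0.10
  a_13 = 75/750 = 0.10, a_23 = 262.5/750 = 0.35, a_33 = 37.5/750 = 0.05, a_43 = 37.5/750 = 0.05
  a_14 = 0/700 = 0.00, a_24 = 210/700 = 0.30, a_34 = 280/700 = 0.40, a_44 = 0/700 = 0.00
I − A =
  [   0.70    -0.25    -0.10     0.00]
  [  -0.05     0.65    -0.35    -0.30]
  [  -0.25    -0.15     0.95    -0.40]
  [  -0.20    -0.10    -0.05     1.00]
Compute the cofactors C_ij = (−1)^(i+j)·(3×3 minor ij) of I−A; the adjugate is their transpose:
adj(I−A) = Cᵀ =
  [ 0.507250   0.251500   0.153250   0.136750]
  [ 0.222750   0.618000   0.266500   0.292000]
  [ 0.225500   0.215500   0.406500   0.227250]
  [ 0.135000   0.122875   0.077625   0.344750]
det(I−A) = Σ_j (I−A)_1j·C_1j = (0.70)(0.507250) + (-0.25)(0.222750) + (-0.10)(0.225500) + (0.00)(0.135000) = 0.2768375
(I − A)⁻¹ = adj(I−A) / det(I−A) ≈
  [   1.8323     0.9085     0.5536     0.4940]
  [   0.8046     2.2324     0.9627     1.0548]
  [   0.8146     0.7784     1.4684     0.8209]
  [   0.4877     0.4439     0.2804     1.2453]
First solve x = (I − A)⁻¹ d = adj(I−A)·d / det(I−A); in particular x_4 = (0.135000·120 + 0.122875·220 + 0.077625·110 + 0.344750·180) / 0.2768375 = 113.82625 / 0.2768375 ≈ 411.1663.
Intermediate flow from 2 to 4: z_24 = a_24 · x_4 = 0.30 × 113.82625 / 0.2768375 = 34.147875 / 0.2768375 ≈ 123.35.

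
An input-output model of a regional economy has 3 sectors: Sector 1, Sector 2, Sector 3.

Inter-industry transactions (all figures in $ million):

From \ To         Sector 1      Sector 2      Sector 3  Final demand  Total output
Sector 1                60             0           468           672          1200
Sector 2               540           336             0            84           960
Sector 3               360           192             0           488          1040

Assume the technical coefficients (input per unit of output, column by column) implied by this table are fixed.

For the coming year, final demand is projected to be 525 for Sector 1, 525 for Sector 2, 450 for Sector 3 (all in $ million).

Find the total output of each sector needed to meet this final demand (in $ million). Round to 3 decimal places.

x_1 = 1063.107, x_2 = 1543.689, x_3 = 1077.670

Technical coefficients a_ij = z_ij / X_j:
  a_11 = 60/1200 = 0.05, a_21 = 540/1200 = 0.45, a_31 = 360/1200 = 0.30
  a_12 = 0/960 = 0.00, a_22 = 336/960 = 0.35, a_32 = 192/960 = 0.20
  a_13 = 468/1040 = 0.45, a_23 = 0/1040 = 0.00, a_33 = 0/1040 = 0.00
I − A =
  [   0.95     0.00    -0.45]
  [  -0.45     0.65     0.00]
  [  -0.30    -0.20     1.00]
Cofactors of I−A, C_ij = (−1)^(i+j)·(minor ij) (rows/columns in the sector order above):
  C_11 = (0.65)(1.00) − (0.00)(-0.20) = 0.6500
  C_12 = −[(-0.45)(1.00) − (0.00)(-0.30)] = 0.4500
  C_13 = (-0.45)(-0.20) − (0.65)(-0.30) = 0.2850
  C_21 = −[(0.00)(1.00) − (-0.45)(-0.20)] = 0.0900
  C_22 = (0.95)(1.00) − (-0.45)(-0.30) = 0.8150
  C_23 = −[(0.95)(-0.20) − (0.00)(-0.30)] = 0.1900
  C_31 = (0.00)(0.00) − (-0.45)(0.65) = 0.2925
  C_32 = −[(0.95)(0.00) − (-0.45)(-0.45)] = 0.2025
  C_33 = (0.95)(0.65) − (0.00)(-0.45) = 0.6175
det(I−A) = Σ_j (I−A)_1j·C_1j = (0.95)(0.6500) + (0.00)(0.4500) + (-0.45)(0.2850) = 0.48925
adj(I−A) = Cᵀ =
  [ 0.6500   0.0900   0.2925]
  [ 0.4500   0.8150   0.2025]
  [ 0.2850   0.1900   0.6175]
(I − A)⁻¹ = adj(I−A) / det(I−A) ≈
  [   1.3286     0.1840     0.5979]
  [   0.9198     1.6658     0.4139]
  [   0.5825     0.3883     1.2621]
x = (I − A)⁻¹ d = adj(I−A)·d / det(I−A), with det(I−A) = 0.48925:
  x_1 = (0.6500·525 + 0.0900·525 + 0.2925·450) / 0.48925 = 520.125 / 0.48925 ≈ 1063.107
  x_2 = (0.4500·525 + 0.8150·525 + 0.2025·450) / 0.48925 = 755.25 / 0.48925 ≈ 1543.689
  x_3 = (0.2850·525 + 0.1900·525 + 0.6175·450) / 0.48925 = 527.25 / 0.48925 ≈ 1077.670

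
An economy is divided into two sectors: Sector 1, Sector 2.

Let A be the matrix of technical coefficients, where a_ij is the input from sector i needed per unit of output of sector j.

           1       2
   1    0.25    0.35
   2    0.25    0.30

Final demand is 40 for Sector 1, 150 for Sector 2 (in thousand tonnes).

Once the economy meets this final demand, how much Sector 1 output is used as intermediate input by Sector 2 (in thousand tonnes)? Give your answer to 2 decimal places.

I − A =
  [   0.75    -0.35]
  [  -0.25     0.70]
det(I−A) = (0.75)(0.70) − (-0.35)(-0.25) = 0.4375
adj(I−A) = [[0.70, 0.35], [0.25, 0.75]]
(I − A)⁻¹ = adj(I−A) / det(I−A) ≈
  [   1.6000     0.8000]
  [   0.5714     1.7143]
First solve x = (I − A)⁻¹ d = adj(I−A)·d / det(I−A); in particular x_2 = (0.25·40 + 0.75·150) / 0.4375 = 122.50 / 0.4375 = 280.0000.
Intermediate flow from 1 to 2: z_12 = a_12 · x_2 = 0.35 × 122.50 / 0.4375 = 42.875 / 0.4375 = 98.00.

z_12 = 98.00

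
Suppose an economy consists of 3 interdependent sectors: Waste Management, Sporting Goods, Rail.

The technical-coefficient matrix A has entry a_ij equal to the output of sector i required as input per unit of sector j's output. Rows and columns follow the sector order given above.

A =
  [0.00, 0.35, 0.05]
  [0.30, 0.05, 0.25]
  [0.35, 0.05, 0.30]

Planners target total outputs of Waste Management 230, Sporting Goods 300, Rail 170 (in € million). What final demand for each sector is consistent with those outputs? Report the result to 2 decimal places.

d_W = 116.50, d_S = 173.50, d_R = 23.50

I − A =
  [   1.00    -0.35    -0.05]
  [  -0.30     0.95    -0.25]
  [  -0.35    -0.05     0.70]
d = (I − A) x:
  d_W = (+1.00)·230 + (-0.35)·300 + (-0.05)·170 = 116.50
  d_S = (-0.30)·230 + (+0.95)·300 + (-0.25)·170 = 173.50
  d_R = (-0.35)·230 + (-0.05)·300 + (+0.70)·170 = 23.50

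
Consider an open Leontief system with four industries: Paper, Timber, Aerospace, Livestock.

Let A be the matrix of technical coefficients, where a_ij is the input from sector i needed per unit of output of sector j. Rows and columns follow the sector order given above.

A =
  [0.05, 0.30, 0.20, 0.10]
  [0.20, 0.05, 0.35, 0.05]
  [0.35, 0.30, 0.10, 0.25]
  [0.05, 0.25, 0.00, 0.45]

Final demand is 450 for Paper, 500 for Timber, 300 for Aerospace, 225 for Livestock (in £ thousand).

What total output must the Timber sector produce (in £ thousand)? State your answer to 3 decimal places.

x_2 = 1552.428

I − A =
  [   0.95    -0.30    -0.20    -0.10]
  [  -0.20     0.95    -0.35    -0.05]
  [  -0.35    -0.30     0.90    -0.25]
  [  -0.05    -0.25     0.00     0.55]
Compute the cofactors C_ij = (−1)^(i+j)·(3×3 minor ij) of I−A; the adjugate is their transpose:
adj(I−A) = Cᵀ =
  [ 0.379375   0.216500   0.168500   0.165250]
  [ 0.173000   0.424750   0.203625   0.162625]
  [ 0.236625   0.284875   0.441000   0.269375]
  [ 0.113125   0.212750   0.107875   0.543250]
det(I−A) = Σ_j (I−A)_1j·C_1j = (0.95)(0.379375) + (-0.30)(0.173000) + (-0.20)(0.236625) + (-0.10)(0.113125) = 0.24986875
(I − A)⁻¹ = adj(I−A) / det(I−A) ≈
  [   1.5183     0.8665     0.6744     0.6613]
  [   0.6924     1.6999     0.8149     0.6508]
  [   0.9470     1.1401     1.7649     1.0781]
  [   0.4527     0.8514     0.4317     2.1741]
x = (I − A)⁻¹ d = adj(I−A)·d / det(I−A), with det(I−A) = 0.24986875:
  x_1 = (0.379375·450 + 0.216500·500 + 0.168500·300 + 0.165250·225) / 0.24986875 = 366.70 / 0.24986875 ≈ 1467.570
  x_2 = (0.173000·450 + 0.424750·500 + 0.203625·300 + 0.162625·225) / 0.24986875 = 387.903125 / 0.24986875 ≈ 1552.428
  x_3 = (0.236625·450 + 0.284875·500 + 0.441000·300 + 0.269375·225) / 0.24986875 = 441.828125 / 0.24986875 ≈ 1768.241
  x_4 = (0.113125·450 + 0.212750·500 + 0.107875·300 + 0.543250·225) / 0.24986875 = 311.875 / 0.24986875 ≈ 1248.155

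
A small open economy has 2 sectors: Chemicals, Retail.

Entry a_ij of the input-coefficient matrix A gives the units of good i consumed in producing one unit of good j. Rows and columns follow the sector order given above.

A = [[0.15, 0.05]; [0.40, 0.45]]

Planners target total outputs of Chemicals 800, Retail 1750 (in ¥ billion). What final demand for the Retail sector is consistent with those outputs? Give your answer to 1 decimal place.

d_2 = 642.5

I − A =
  [   0.85    -0.05]
  [  -0.40     0.55]
d = (I − A) x:
  d_1 = (+0.85)·800 + (-0.05)·1750 = 592.5
  d_2 = (-0.40)·800 + (+0.55)·1750 = 642.5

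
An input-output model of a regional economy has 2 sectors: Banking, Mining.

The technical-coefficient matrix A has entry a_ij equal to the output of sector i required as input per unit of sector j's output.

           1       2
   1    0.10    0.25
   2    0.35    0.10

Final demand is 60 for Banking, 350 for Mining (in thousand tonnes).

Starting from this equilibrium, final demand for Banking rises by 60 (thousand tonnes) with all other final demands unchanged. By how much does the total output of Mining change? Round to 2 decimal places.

Δx_2 = 29.07

I − A =
  [   0.90    -0.25]
  [  -0.35     0.90]
det(I−A) = (0.90)(0.90) − (-0.25)(-0.35) = 0.7225
adj(I−A) = [[0.90, 0.25], [0.35, 0.90]]
(I − A)⁻¹ = adj(I−A) / det(I−A) ≈
  [   1.2457     0.3460]
  [   0.4844     1.2457]
Δx = (I − A)⁻¹ Δd with Δd having +60 in the Banking component and 0 elsewhere.
So Δx_2 = L_21 · (+60), where L_21 = adj(I−A)_21 / det(I−A) = 0.35 / 0.7225.
Δx_2 = 0.35 × (+60) / 0.7225 = 21.00 / 0.7225 ≈ 29.07.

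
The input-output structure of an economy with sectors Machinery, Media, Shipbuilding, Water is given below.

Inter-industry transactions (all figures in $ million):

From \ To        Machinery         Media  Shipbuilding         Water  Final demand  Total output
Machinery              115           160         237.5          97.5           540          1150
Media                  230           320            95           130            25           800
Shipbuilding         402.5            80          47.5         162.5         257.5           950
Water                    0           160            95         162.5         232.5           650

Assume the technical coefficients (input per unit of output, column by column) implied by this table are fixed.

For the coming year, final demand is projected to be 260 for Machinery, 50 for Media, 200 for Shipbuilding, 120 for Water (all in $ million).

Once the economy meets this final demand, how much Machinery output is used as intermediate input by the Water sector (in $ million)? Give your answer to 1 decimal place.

z_14 = 56.8

Technical coefficients a_ij = z_ij / X_j:
  a_11 = 115/1150 = 0.10, a_21 = 230/1150 = 0.20, a_31 = 402.5/1150 = 0.35, a_41 = 0/1150 = 0.00
  a_12 = 160/800 = 0.20, a_22 = 320/800 = 0.40, a_32 = 80/800 = 0.10, a_42 = 160/800 = 0.20
  a_13 = 237.5/950 = 0.25, a_23 = 95/950 = 0.10, a_33 = 47.5/950 = 0.05, a_43 = 95/950 = 0.10
  a_14 = 97.5/650 = 0.15, a_24 = 130/650 = 0.20, a_34 = 162.5/650 = 0.25, a_44 = 162.5/650 = 0.25
I − A =
  [   0.90    -0.20    -0.25    -0.15]
  [  -0.20     0.60    -0.10    -0.20]
  [  -0.35    -0.10     0.95    -0.25]
  [   0.00    -0.20    -0.10     0.75]
Compute the cofactors C_ij = (−1)^(i+j)·(3×3 minor ij) of I−A; the adjugate is their transpose:
adj(I−A) = Cᵀ =
  [ 0.360000   0.198750   0.133500   0.169500]
  [ 0.170750   0.547875   0.126000   0.222250]
  [ 0.168500   0.175500   0.333000   0.191500]
  [ 0.068000   0.169500   0.078000   0.401500]
det(I−A) = Σ_j (I−A)_1j·C_1j = (0.90)(0.360000) + (-0.20)(0.170750) + (-0.25)(0.168500) + (-0.15)(0.068000) = 0.237525
(I − A)⁻¹ = adj(I−A) / det(I−A) ≈
  [   1.5156     0.8368     0.5620     0.7136]
  [   0.7189     2.3066     0.5305     0.9357]
  [   0.7094     0.7389     1.4020     0.8062]
  [   0.2863     0.7136     0.3284     1.6903]
First solve x = (I − A)⁻¹ d = adj(I−A)·d / det(I−A); in particular x_4 = (0.068000·260 + 0.169500·50 + 0.078000·200 + 0.401500·120) / 0.237525 = 89.935 / 0.237525 ≈ 378.634.
Intermediate flow from 1 to 4: z_14 = a_14 · x_4 = 0.15 × 89.935 / 0.237525 = 13.49025 / 0.237525 ≈ 56.8.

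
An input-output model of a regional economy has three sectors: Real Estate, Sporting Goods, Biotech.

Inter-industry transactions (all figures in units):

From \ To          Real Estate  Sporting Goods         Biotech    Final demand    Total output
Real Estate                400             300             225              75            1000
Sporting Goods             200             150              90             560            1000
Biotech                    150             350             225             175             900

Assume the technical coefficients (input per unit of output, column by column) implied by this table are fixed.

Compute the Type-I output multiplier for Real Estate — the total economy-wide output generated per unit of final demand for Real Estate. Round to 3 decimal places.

Technical coefficients a_ij = z_ij / X_j:
  a_11 = 400/1000 = 0.40, a_21 = 200/1000 = 0.20, a_31 = 150/1000 = 0.15
  a_12 = 300/1000 = 0.30, a_22 = 150/1000 = 0.15, a_32 = 350/1000 = 0.35
  a_13 = 225/900 = 0.25, a_23 = 90/900 = 0.10, a_33 = 225/900 = 0.25
I − A =
  [   0.60    -0.30    -0.25]
  [  -0.20     0.85    -0.10]
  [  -0.15    -0.35     0.75]
Cofactors of I−A, C_ij = (−1)^(i+j)·(minor ij) (rows/columns in the sector order above):
  C_11 = (0.85)(0.75) − (-0.10)(-0.35) = 0.6025
  C_12 = −[(-0.20)(0.75) − (-0.10)(-0.15)] = 0.1650
  C_13 = (-0.20)(-0.35) − (0.85)(-0.15) = 0.1975
  C_21 = −[(-0.30)(0.75) − (-0.25)(-0.35)] = 0.3125
  C_22 = (0.60)(0.75) − (-0.25)(-0.15) = 0.4125
  C_23 = −[(0.60)(-0.35) − (-0.30)(-0.15)] = 0.2550
  C_31 = (-0.30)(-0.10) − (-0.25)(0.85) = 0.2425
  C_32 = −[(0.60)(-0.10) − (-0.25)(-0.20)] = 0.1100
  C_33 = (0.60)(0.85) − (-0.30)(-0.20) = 0.4500
det(I−A) = Σ_j (I−A)_1j·C_1j = (0.60)(0.6025) + (-0.30)(0.1650) + (-0.25)(0.1975) = 0.262625
adj(I−A) = Cᵀ =
  [ 0.6025   0.3125   0.2425]
  [ 0.1650   0.4125   0.1100]
  [ 0.1975   0.2550   0.4500]
(I − A)⁻¹ = adj(I−A) / det(I−A) ≈
  [   2.2941     1.1899     0.9234]
  [   0.6283     1.5707     0.4188]
  [   0.7520     0.9710     1.7135]
The output multiplier for sector j is the column-j sum of the Leontief inverse (I − A)⁻¹ = adj(I−A) / det(I−A).
Column 1 of adj(I−A): (0.6025, 0.1650, 0.1975); det(I−A) = 0.262625.
m_1 = (0.6025 + 0.1650 + 0.1975) / 0.262625 = 0.965 / 0.262625 ≈ 3.674.

m_1 = 3.674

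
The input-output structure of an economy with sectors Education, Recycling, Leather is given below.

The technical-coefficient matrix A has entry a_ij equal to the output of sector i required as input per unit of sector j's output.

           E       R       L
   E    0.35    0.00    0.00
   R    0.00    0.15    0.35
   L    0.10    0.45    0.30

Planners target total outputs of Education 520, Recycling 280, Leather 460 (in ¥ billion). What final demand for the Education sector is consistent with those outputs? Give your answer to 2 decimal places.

d_E = 338.00

I − A =
  [   0.65     0.00     0.00]
  [   0.00     0.85    -0.35]
  [  -0.10    -0.45     0.70]
d = (I − A) x:
  d_E = (+0.65)·520 + (+0.00)·280 + (+0.00)·460 = 338.00
  d_R = (+0.00)·520 + (+0.85)·280 + (-0.35)·460 = 77.00
  d_L = (-0.10)·520 + (-0.45)·280 + (+0.70)·460 = 144.00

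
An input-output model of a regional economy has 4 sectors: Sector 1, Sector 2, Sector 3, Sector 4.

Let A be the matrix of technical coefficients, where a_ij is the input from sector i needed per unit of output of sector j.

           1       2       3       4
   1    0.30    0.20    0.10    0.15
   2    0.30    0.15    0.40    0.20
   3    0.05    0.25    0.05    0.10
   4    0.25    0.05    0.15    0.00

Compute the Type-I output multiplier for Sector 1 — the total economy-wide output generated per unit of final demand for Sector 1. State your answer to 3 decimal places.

m_1 = 3.942

I − A =
  [   0.70    -0.20    -0.10    -0.15]
  [  -0.30     0.85    -0.40    -0.20]
  [  -0.05    -0.25     0.95    -0.10]
  [  -0.25    -0.05    -0.15     1.00]
Compute the cofactors C_ij = (−1)^(i+j)·(3×3 minor ij) of I−A; the adjugate is their transpose:
adj(I−A) = Cᵀ =
  [ 0.675750   0.225250   0.192125   0.165625]
  [ 0.359500   0.610250   0.327750   0.208750]
  [ 0.152250   0.184500   0.483875   0.108125]
  [ 0.209750   0.114500   0.137000   0.422500]
det(I−A) = Σ_j (I−A)_1j·C_1j = (0.70)(0.675750) + (-0.20)(0.359500) + (-0.10)(0.152250) + (-0.15)(0.209750) = 0.3544375
(I − A)⁻¹ = adj(I−A) / det(I−A) ≈
  [   1.9065     0.6355     0.5421     0.4673]
  [   1.0143     1.7217     0.9247     0.5890]
  [   0.4296     0.5205     1.3652     0.3051]
  [   0.5918     0.3230     0.3865     1.1920]
The output multiplier for sector j is the column-j sum of the Leontief inverse (I − A)⁻¹ = adj(I−A) / det(I−A).
Column 1 of adj(I−A): (0.675750, 0.359500, 0.152250, 0.209750); det(I−A) = 0.3544375.
m_1 = (0.675750 + 0.359500 + 0.152250 + 0.209750) / 0.3544375 = 1.39725 / 0.3544375 ≈ 3.942.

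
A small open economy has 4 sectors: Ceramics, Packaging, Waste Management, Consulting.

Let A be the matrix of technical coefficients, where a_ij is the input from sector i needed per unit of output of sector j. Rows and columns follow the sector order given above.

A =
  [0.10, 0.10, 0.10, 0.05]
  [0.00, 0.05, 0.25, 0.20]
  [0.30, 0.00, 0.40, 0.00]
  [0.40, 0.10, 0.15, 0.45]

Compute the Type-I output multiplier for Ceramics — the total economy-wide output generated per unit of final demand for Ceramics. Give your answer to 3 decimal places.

m_1 = 3.564

I − A =
  [   0.90    -0.10    -0.10    -0.05]
  [   0.00     0.95    -0.25    -0.20]
  [  -0.30     0.00     0.60     0.00]
  [  -0.40    -0.10    -0.15     0.55]
Compute the cofactors C_ij = (−1)^(i+j)·(3×3 minor ij) of I−A; the adjugate is their transpose:
adj(I−A) = Cᵀ =
  [ 0.301500   0.036000   0.075375   0.040500]
  [ 0.098250   0.266250   0.153750   0.105750]
  [ 0.150750   0.018000   0.425250   0.020250]
  [ 0.278250   0.079500   0.198750   0.477000]
det(I−A) = Σ_j (I−A)_1j·C_1j = (0.90)(0.301500) + (-0.10)(0.098250) + (-0.10)(0.150750) + (-0.05)(0.278250) = 0.2325375
(I − A)⁻¹ = adj(I−A) / det(I−A) ≈
  [   1.2966     0.1548     0.3241     0.1742]
  [   0.4225     1.1450     0.6612     0.4548]
  [   0.6483     0.0774     1.8287     0.0871]
  [   1.1966     0.3419     0.8547     2.0513]
The output multiplier for sector j is the column-j sum of the Leontief inverse (I − A)⁻¹ = adj(I−A) / det(I−A).
Column 1 of adj(I−A): (0.301500, 0.098250, 0.150750, 0.278250); det(I−A) = 0.2325375.
m_1 = (0.301500 + 0.098250 + 0.150750 + 0.278250) / 0.2325375 = 0.82875 / 0.2325375 ≈ 3.564.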